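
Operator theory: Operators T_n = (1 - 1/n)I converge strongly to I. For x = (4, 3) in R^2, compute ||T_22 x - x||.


T_22 x - x = (1 - 1/22)x - x = -x/22
||x|| = sqrt(25) = 5.0000
||T_22 x - x|| = ||x||/22 = 5.0000/22 = 0.2273

0.2273


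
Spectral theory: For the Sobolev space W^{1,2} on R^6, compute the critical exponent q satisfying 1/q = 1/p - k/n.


Using the Sobolev embedding formula: 1/q = 1/p - k/n
1/q = 1/2 - 1/6 = 1/3
q = 1/(1/3) = 3

3.0000


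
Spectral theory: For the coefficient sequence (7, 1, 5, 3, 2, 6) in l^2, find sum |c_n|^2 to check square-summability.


sum |c_n|^2 = 7^2 + 1^2 + 5^2 + 3^2 + 2^2 + 6^2
= 49 + 1 + 25 + 9 + 4 + 36
= 124

124


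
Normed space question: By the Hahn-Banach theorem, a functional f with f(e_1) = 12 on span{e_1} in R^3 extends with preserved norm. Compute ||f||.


The norm of f is given by ||f|| = sup_{||x||=1} |f(x)|.
On span{e_1}, ||e_1|| = 1, so ||f|| = |f(e_1)| / ||e_1||
= |12| / 1 = 12.0000

12.0000


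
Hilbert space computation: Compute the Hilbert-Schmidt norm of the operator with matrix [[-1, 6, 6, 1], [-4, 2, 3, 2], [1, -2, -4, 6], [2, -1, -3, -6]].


The Hilbert-Schmidt norm is sqrt(sum of squares of all entries).
Sum of squares = (-1)^2 + 6^2 + 6^2 + 1^2 + (-4)^2 + 2^2 + 3^2 + 2^2 + 1^2 + (-2)^2 + (-4)^2 + 6^2 + 2^2 + (-1)^2 + (-3)^2 + (-6)^2
= 1 + 36 + 36 + 1 + 16 + 4 + 9 + 4 + 1 + 4 + 16 + 36 + 4 + 1 + 9 + 36 = 214
||T||_HS = sqrt(214) = 14.6287

14.6287


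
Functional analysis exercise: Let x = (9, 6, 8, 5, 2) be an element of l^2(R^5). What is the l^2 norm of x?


The l^2 norm = (sum |x_i|^2)^(1/2)
Sum of 2th powers = 81 + 36 + 64 + 25 + 4 = 210
||x||_2 = (210)^(1/2) = 14.4914

14.4914


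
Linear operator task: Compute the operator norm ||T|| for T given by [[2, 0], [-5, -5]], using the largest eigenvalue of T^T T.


A^T A = [[29, 25], [25, 25]]
trace(A^T A) = 54, det(A^T A) = 100
discriminant = 54^2 - 4*100 = 2516
Largest eigenvalue of A^T A = (trace + sqrt(disc))/2 = 52.0799
||T|| = sqrt(52.0799) = 7.2166

7.2166


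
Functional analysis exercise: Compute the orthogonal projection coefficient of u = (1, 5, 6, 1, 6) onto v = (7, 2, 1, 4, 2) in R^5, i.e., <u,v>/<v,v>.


Computing <u,v> = 1*7 + 5*2 + 6*1 + 1*4 + 6*2 = 39
Computing <v,v> = 7^2 + 2^2 + 1^2 + 4^2 + 2^2 = 74
Projection coefficient = 39/74 = 0.5270

0.5270


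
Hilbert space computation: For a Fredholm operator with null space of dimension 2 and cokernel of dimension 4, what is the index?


The Fredholm index is defined as ind(T) = dim(ker T) - dim(coker T)
= 2 - 4
= -2

-2


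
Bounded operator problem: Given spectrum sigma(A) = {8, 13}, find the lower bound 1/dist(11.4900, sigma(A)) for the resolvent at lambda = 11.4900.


dist(11.4900, {8, 13}) = min(|11.4900 - 8|, |11.4900 - 13|)
= min(3.4900, 1.5100) = 1.5100
Resolvent bound = 1/1.5100 = 0.6623

0.6623


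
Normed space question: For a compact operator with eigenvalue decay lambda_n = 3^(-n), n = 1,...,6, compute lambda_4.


The eigenvalue formula gives lambda_4 = 1/3^4
= 1/81
= 0.0123

0.0123


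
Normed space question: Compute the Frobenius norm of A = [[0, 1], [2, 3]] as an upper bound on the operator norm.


||A||_F^2 = sum a_ij^2
= 0^2 + 1^2 + 2^2 + 3^2
= 0 + 1 + 4 + 9 = 14
||A||_F = sqrt(14) = 3.7417

3.7417


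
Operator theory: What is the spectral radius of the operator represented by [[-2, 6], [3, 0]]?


For a 2x2 matrix, eigenvalues satisfy lambda^2 - (trace)*lambda + det = 0
trace = -2 + 0 = -2
det = -2*0 - 6*3 = -18
discriminant = (-2)^2 - 4*(-18) = 76
spectral radius = max |eigenvalue| = 5.3589

5.3589


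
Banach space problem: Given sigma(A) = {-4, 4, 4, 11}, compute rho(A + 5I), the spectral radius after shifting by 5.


Spectrum of A + 5I = {1, 9, 9, 16}
Spectral radius = max |lambda| over the shifted spectrum
= max(1, 9, 9, 16) = 16

16


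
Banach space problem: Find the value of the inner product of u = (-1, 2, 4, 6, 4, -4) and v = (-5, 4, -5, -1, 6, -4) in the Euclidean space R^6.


Computing the standard inner product <u, v> = sum u_i * v_i
= -1*-5 + 2*4 + 4*-5 + 6*-1 + 4*6 + -4*-4
= 5 + 8 + -20 + -6 + 24 + 16
= 27

27


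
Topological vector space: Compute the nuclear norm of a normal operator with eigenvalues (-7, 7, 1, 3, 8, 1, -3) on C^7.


For a normal operator, singular values equal |eigenvalues|.
Trace norm = sum |lambda_i| = 7 + 7 + 1 + 3 + 8 + 1 + 3
= 30

30


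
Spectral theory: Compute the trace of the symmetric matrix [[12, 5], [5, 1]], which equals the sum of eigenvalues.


For a self-adjoint (symmetric) matrix, the eigenvalues are real.
The sum of eigenvalues equals the trace of the matrix.
trace = 12 + 1 = 13

13


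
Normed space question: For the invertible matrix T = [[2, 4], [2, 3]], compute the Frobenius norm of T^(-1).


det(T) = 2*3 - 4*2 = -2
T^(-1) = (1/-2) * [[3, -4], [-2, 2]] = [[-1.5000, 2.0000], [1.0000, -1.0000]]
||T^(-1)||_F^2 = (-1.5000)^2 + 2.0000^2 + 1.0000^2 + (-1.0000)^2 = 8.2500
||T^(-1)||_F = sqrt(8.2500) = 2.8723

2.8723


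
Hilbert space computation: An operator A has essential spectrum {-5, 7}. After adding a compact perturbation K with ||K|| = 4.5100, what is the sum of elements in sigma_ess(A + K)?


By Weyl's theorem, the essential spectrum is invariant under compact perturbations.
sigma_ess(A + K) = sigma_ess(A) = {-5, 7}
Sum = -5 + 7 = 2

2


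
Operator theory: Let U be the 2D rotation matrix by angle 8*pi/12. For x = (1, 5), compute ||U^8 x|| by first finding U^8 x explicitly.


U is a rotation by theta = 8*pi/12
U^8 = rotation by 8*theta = 64*pi/12 = 16*pi/12 (mod 2*pi)
cos(16*pi/12) = -0.5000, sin(16*pi/12) = -0.8660
U^8 x = (-0.5000 * 1 - -0.8660 * 5, -0.8660 * 1 + -0.5000 * 5)
= (3.8301, -3.3660)
||U^8 x|| = sqrt(3.8301^2 + (-3.3660)^2) = sqrt(26.0000) = 5.0990

5.0990


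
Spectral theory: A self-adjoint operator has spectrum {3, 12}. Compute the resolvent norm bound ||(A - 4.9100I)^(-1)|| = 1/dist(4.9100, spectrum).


dist(4.9100, {3, 12}) = min(|4.9100 - 3|, |4.9100 - 12|)
= min(1.9100, 7.0900) = 1.9100
Resolvent bound = 1/1.9100 = 0.5236

0.5236


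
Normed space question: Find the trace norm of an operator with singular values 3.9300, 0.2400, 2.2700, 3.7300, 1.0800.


The nuclear norm is the sum of all singular values.
||T||_1 = 3.9300 + 0.2400 + 2.2700 + 3.7300 + 1.0800
= 11.2500

11.2500


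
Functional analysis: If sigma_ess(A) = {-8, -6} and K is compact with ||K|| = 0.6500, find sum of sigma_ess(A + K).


By Weyl's theorem, the essential spectrum is invariant under compact perturbations.
sigma_ess(A + K) = sigma_ess(A) = {-8, -6}
Sum = -8 + -6 = -14

-14


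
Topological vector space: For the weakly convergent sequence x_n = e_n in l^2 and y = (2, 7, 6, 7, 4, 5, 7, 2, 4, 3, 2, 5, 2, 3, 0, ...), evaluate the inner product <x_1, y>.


x_1 = e_1 is the standard basis vector with 1 in position 1.
<x_1, y> = y_1 = 2
As n -> infinity, <x_n, y> -> 0, confirming weak convergence of (x_n) to 0.

2


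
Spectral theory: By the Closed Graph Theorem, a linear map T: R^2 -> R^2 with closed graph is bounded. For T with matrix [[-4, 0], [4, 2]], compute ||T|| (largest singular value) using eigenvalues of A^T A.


A^T A = [[32, 8], [8, 4]]
trace(A^T A) = 36, det(A^T A) = 64
discriminant = 36^2 - 4*64 = 1040
Largest eigenvalue of A^T A = (trace + sqrt(disc))/2 = 34.1245
||T|| = sqrt(34.1245) = 5.8416

5.8416


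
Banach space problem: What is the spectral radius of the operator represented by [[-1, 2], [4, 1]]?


For a 2x2 matrix, eigenvalues satisfy lambda^2 - (trace)*lambda + det = 0
trace = -1 + 1 = 0
det = -1*1 - 2*4 = -9
discriminant = 0^2 - 4*(-9) = 36
spectral radius = max |eigenvalue| = 3.0000

3.0000


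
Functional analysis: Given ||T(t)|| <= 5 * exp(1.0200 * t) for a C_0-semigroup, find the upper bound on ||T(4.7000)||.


||T(4.7000)|| <= 5 * exp(1.0200 * 4.7000)
= 5 * exp(4.7940)
= 5 * 120.7835
= 603.9177

603.9177


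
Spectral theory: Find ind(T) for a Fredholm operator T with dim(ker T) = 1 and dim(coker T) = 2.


The Fredholm index is defined as ind(T) = dim(ker T) - dim(coker T)
= 1 - 2
= -1

-1


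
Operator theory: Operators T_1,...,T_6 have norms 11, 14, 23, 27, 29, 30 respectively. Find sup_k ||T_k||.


By the Uniform Boundedness Principle, the supremum of norms is finite.
sup_k ||T_k|| = max(11, 14, 23, 27, 29, 30) = 30

30


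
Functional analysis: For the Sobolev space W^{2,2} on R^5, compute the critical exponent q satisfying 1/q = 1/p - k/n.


Using the Sobolev embedding formula: 1/q = 1/p - k/n
1/q = 1/2 - 2/5 = 1/10
q = 1/(1/10) = 10

10.0000


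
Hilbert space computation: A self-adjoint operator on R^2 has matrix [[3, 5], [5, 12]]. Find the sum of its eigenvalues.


For a self-adjoint (symmetric) matrix, the eigenvalues are real.
The sum of eigenvalues equals the trace of the matrix.
trace = 3 + 12 = 15

15


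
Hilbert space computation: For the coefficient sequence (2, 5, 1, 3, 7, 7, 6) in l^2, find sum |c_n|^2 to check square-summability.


sum |c_n|^2 = 2^2 + 5^2 + 1^2 + 3^2 + 7^2 + 7^2 + 6^2
= 4 + 25 + 1 + 9 + 49 + 49 + 36
= 173

173


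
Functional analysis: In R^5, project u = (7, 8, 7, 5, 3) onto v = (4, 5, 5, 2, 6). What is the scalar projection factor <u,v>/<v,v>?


Computing <u,v> = 7*4 + 8*5 + 7*5 + 5*2 + 3*6 = 131
Computing <v,v> = 4^2 + 5^2 + 5^2 + 2^2 + 6^2 = 106
Projection coefficient = 131/106 = 1.2358

1.2358


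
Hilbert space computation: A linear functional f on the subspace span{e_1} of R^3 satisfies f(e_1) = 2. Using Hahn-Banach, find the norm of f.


The norm of f is given by ||f|| = sup_{||x||=1} |f(x)|.
On span{e_1}, ||e_1|| = 1, so ||f|| = |f(e_1)| / ||e_1||
= |2| / 1 = 2.0000

2.0000


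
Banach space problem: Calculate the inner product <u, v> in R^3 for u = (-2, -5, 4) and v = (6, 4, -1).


Computing the standard inner product <u, v> = sum u_i * v_i
= -2*6 + -5*4 + 4*-1
= -12 + -20 + -4
= -36

-36


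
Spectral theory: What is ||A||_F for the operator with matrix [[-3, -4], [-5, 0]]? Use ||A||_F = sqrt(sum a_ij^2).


||A||_F^2 = sum a_ij^2
= (-3)^2 + (-4)^2 + (-5)^2 + 0^2
= 9 + 16 + 25 + 0 = 50
||A||_F = sqrt(50) = 7.0711

7.0711


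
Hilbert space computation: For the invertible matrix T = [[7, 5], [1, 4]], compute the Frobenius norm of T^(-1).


det(T) = 7*4 - 5*1 = 23
T^(-1) = (1/23) * [[4, -5], [-1, 7]] = [[0.1739, -0.2174], [-0.0435, 0.3043]]
||T^(-1)||_F^2 = 0.1739^2 + (-0.2174)^2 + (-0.0435)^2 + 0.3043^2 = 0.1720
||T^(-1)||_F = sqrt(0.1720) = 0.4148

0.4148


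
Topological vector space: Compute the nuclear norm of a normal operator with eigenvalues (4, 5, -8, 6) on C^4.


For a normal operator, singular values equal |eigenvalues|.
Trace norm = sum |lambda_i| = 4 + 5 + 8 + 6
= 23

23


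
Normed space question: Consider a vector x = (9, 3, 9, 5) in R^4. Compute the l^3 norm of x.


The l^3 norm = (sum |x_i|^3)^(1/3)
Sum of 3th powers = 729 + 27 + 729 + 125 = 1610
||x||_3 = (1610)^(1/3) = 11.7204

11.7204


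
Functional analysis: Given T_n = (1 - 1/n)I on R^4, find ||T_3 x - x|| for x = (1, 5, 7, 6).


T_3 x - x = (1 - 1/3)x - x = -x/3
||x|| = sqrt(111) = 10.5357
||T_3 x - x|| = ||x||/3 = 10.5357/3 = 3.5119

3.5119


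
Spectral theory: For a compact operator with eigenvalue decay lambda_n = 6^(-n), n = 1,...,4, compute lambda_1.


The eigenvalue formula gives lambda_1 = 1/6^1
= 1/6
= 0.1667

0.1667


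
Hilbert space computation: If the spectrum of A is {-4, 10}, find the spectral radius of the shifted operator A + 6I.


Spectrum of A + 6I = {2, 16}
Spectral radius = max |lambda| over the shifted spectrum
= max(2, 16) = 16

16


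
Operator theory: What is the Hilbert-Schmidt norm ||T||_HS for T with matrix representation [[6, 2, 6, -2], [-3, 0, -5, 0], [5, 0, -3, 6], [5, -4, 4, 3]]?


The Hilbert-Schmidt norm is sqrt(sum of squares of all entries).
Sum of squares = 6^2 + 2^2 + 6^2 + (-2)^2 + (-3)^2 + 0^2 + (-5)^2 + 0^2 + 5^2 + 0^2 + (-3)^2 + 6^2 + 5^2 + (-4)^2 + 4^2 + 3^2
= 36 + 4 + 36 + 4 + 9 + 0 + 25 + 0 + 25 + 0 + 9 + 36 + 25 + 16 + 16 + 9 = 250
||T||_HS = sqrt(250) = 15.8114

15.8114


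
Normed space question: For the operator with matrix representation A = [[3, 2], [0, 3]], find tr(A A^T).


trace(A * A^T) = sum of squares of all entries
= 3^2 + 2^2 + 0^2 + 3^2
= 9 + 4 + 0 + 9
= 22

22


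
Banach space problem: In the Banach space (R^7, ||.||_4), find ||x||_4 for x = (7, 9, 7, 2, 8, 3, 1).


The l^4 norm = (sum |x_i|^4)^(1/4)
Sum of 4th powers = 2401 + 6561 + 2401 + 16 + 4096 + 81 + 1 = 15557
||x||_4 = (15557)^(1/4) = 11.1682

11.1682


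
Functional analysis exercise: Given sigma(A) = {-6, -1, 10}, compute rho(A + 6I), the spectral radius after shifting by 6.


Spectrum of A + 6I = {0, 5, 16}
Spectral radius = max |lambda| over the shifted spectrum
= max(0, 5, 16) = 16

16


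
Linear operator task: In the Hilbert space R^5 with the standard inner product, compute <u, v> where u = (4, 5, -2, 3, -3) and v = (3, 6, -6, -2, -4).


Computing the standard inner product <u, v> = sum u_i * v_i
= 4*3 + 5*6 + -2*-6 + 3*-2 + -3*-4
= 12 + 30 + 12 + -6 + 12
= 60

60


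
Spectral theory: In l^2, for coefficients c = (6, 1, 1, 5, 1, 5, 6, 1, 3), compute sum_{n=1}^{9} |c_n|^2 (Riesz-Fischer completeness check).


sum |c_n|^2 = 6^2 + 1^2 + 1^2 + 5^2 + 1^2 + 5^2 + 6^2 + 1^2 + 3^2
= 36 + 1 + 1 + 25 + 1 + 25 + 36 + 1 + 9
= 135

135


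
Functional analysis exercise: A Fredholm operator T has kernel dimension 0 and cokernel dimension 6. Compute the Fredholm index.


The Fredholm index is defined as ind(T) = dim(ker T) - dim(coker T)
= 0 - 6
= -6

-6


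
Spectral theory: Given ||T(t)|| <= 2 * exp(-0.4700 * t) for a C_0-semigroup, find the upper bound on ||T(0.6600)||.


||T(0.6600)|| <= 2 * exp(-0.4700 * 0.6600)
= 2 * exp(-0.3102)
= 2 * 0.7333
= 1.4666

1.4666


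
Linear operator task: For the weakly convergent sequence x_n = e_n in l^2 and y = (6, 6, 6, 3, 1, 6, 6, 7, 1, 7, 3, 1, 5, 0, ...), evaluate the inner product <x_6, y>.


x_6 = e_6 is the standard basis vector with 1 in position 6.
<x_6, y> = y_6 = 6
As n -> infinity, <x_n, y> -> 0, confirming weak convergence of (x_n) to 0.

6


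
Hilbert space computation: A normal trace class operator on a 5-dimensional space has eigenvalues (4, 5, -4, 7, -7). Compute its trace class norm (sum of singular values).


For a normal operator, singular values equal |eigenvalues|.
Trace norm = sum |lambda_i| = 4 + 5 + 4 + 7 + 7
= 27

27


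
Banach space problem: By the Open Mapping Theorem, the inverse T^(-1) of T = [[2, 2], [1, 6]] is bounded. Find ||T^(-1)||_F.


det(T) = 2*6 - 2*1 = 10
T^(-1) = (1/10) * [[6, -2], [-1, 2]] = [[0.6000, -0.2000], [-0.1000, 0.2000]]
||T^(-1)||_F^2 = 0.6000^2 + (-0.2000)^2 + (-0.1000)^2 + 0.2000^2 = 0.4500
||T^(-1)||_F = sqrt(0.4500) = 0.6708

0.6708


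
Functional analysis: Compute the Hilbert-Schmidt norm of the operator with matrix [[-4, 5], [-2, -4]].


The Hilbert-Schmidt norm is sqrt(sum of squares of all entries).
Sum of squares = (-4)^2 + 5^2 + (-2)^2 + (-4)^2
= 16 + 25 + 4 + 16 = 61
||T||_HS = sqrt(61) = 7.8102

7.8102


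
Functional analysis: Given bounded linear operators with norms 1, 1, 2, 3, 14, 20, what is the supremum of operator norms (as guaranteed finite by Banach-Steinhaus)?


By the Uniform Boundedness Principle, the supremum of norms is finite.
sup_k ||T_k|| = max(1, 1, 2, 3, 14, 20) = 20

20


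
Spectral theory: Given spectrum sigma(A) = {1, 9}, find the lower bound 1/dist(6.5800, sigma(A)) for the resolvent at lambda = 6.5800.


dist(6.5800, {1, 9}) = min(|6.5800 - 1|, |6.5800 - 9|)
= min(5.5800, 2.4200) = 2.4200
Resolvent bound = 1/2.4200 = 0.4132

0.4132


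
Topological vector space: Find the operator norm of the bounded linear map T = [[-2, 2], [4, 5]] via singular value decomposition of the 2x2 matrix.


A^T A = [[20, 16], [16, 29]]
trace(A^T A) = 49, det(A^T A) = 324
discriminant = 49^2 - 4*324 = 1105
Largest eigenvalue of A^T A = (trace + sqrt(disc))/2 = 41.1208
||T|| = sqrt(41.1208) = 6.4125

6.4125


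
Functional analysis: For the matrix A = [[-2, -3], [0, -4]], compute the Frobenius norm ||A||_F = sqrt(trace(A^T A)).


||A||_F^2 = sum a_ij^2
= (-2)^2 + (-3)^2 + 0^2 + (-4)^2
= 4 + 9 + 0 + 16 = 29
||A||_F = sqrt(29) = 5.3852

5.3852


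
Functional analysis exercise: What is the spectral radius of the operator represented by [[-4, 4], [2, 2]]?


For a 2x2 matrix, eigenvalues satisfy lambda^2 - (trace)*lambda + det = 0
trace = -4 + 2 = -2
det = -4*2 - 4*2 = -16
discriminant = (-2)^2 - 4*(-16) = 68
spectral radius = max |eigenvalue| = 5.1231

5.1231


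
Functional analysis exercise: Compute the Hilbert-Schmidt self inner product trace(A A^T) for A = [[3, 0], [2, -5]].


trace(A * A^T) = sum of squares of all entries
= 3^2 + 0^2 + 2^2 + (-5)^2
= 9 + 0 + 4 + 25
= 38

38


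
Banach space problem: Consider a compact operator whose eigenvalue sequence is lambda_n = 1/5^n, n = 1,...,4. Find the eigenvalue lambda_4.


The eigenvalue formula gives lambda_4 = 1/5^4
= 1/625
= 0.0016

0.0016


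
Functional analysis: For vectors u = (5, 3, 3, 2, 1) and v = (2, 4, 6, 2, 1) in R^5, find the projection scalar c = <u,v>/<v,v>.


Computing <u,v> = 5*2 + 3*4 + 3*6 + 2*2 + 1*1 = 45
Computing <v,v> = 2^2 + 4^2 + 6^2 + 2^2 + 1^2 = 61
Projection coefficient = 45/61 = 0.7377

0.7377


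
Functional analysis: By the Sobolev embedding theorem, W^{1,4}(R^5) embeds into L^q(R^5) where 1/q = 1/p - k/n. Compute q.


Using the Sobolev embedding formula: 1/q = 1/p - k/n
1/q = 1/4 - 1/5 = 1/20
q = 1/(1/20) = 20

20.0000


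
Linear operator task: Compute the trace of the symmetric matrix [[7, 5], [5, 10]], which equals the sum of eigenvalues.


For a self-adjoint (symmetric) matrix, the eigenvalues are real.
The sum of eigenvalues equals the trace of the matrix.
trace = 7 + 10 = 17

17


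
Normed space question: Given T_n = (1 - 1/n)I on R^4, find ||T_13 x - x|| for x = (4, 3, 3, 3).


T_13 x - x = (1 - 1/13)x - x = -x/13
||x|| = sqrt(43) = 6.5574
||T_13 x - x|| = ||x||/13 = 6.5574/13 = 0.5044

0.5044


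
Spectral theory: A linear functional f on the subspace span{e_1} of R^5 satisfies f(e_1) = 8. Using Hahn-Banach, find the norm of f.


The norm of f is given by ||f|| = sup_{||x||=1} |f(x)|.
On span{e_1}, ||e_1|| = 1, so ||f|| = |f(e_1)| / ||e_1||
= |8| / 1 = 8.0000

8.0000


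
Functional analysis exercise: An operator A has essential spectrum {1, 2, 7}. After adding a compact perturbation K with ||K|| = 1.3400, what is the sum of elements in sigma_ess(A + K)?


By Weyl's theorem, the essential spectrum is invariant under compact perturbations.
sigma_ess(A + K) = sigma_ess(A) = {1, 2, 7}
Sum = 1 + 2 + 7 = 10

10


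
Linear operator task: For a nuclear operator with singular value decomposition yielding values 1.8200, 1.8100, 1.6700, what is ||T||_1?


The nuclear norm is the sum of all singular values.
||T||_1 = 1.8200 + 1.8100 + 1.6700
= 5.3000

5.3000


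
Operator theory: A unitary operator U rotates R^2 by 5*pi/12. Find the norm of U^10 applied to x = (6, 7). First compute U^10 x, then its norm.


U is a rotation by theta = 5*pi/12
U^10 = rotation by 10*theta = 50*pi/12 = 2*pi/12 (mod 2*pi)
cos(2*pi/12) = 0.8660, sin(2*pi/12) = 0.5000
U^10 x = (0.8660 * 6 - 0.5000 * 7, 0.5000 * 6 + 0.8660 * 7)
= (1.6962, 9.0622)
||U^10 x|| = sqrt(1.6962^2 + 9.0622^2) = sqrt(85.0000) = 9.2195

9.2195


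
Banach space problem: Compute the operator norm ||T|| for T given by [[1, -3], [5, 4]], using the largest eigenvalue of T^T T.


A^T A = [[26, 17], [17, 25]]
trace(A^T A) = 51, det(A^T A) = 361
discriminant = 51^2 - 4*361 = 1157
Largest eigenvalue of A^T A = (trace + sqrt(disc))/2 = 42.5074
||T|| = sqrt(42.5074) = 6.5198

6.5198


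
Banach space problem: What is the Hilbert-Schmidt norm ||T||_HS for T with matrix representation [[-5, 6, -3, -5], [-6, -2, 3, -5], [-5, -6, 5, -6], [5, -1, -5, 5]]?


The Hilbert-Schmidt norm is sqrt(sum of squares of all entries).
Sum of squares = (-5)^2 + 6^2 + (-3)^2 + (-5)^2 + (-6)^2 + (-2)^2 + 3^2 + (-5)^2 + (-5)^2 + (-6)^2 + 5^2 + (-6)^2 + 5^2 + (-1)^2 + (-5)^2 + 5^2
= 25 + 36 + 9 + 25 + 36 + 4 + 9 + 25 + 25 + 36 + 25 + 36 + 25 + 1 + 25 + 25 = 367
||T||_HS = sqrt(367) = 19.1572

19.1572


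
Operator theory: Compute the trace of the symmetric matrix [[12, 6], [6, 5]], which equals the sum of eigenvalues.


For a self-adjoint (symmetric) matrix, the eigenvalues are real.
The sum of eigenvalues equals the trace of the matrix.
trace = 12 + 5 = 17

17


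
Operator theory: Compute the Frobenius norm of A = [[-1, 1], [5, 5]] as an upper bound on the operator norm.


||A||_F^2 = sum a_ij^2
= (-1)^2 + 1^2 + 5^2 + 5^2
= 1 + 1 + 25 + 25 = 52
||A||_F = sqrt(52) = 7.2111

7.2111


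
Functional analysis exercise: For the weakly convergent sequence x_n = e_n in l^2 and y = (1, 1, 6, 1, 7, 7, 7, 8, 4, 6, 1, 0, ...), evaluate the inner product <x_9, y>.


x_9 = e_9 is the standard basis vector with 1 in position 9.
<x_9, y> = y_9 = 4
As n -> infinity, <x_n, y> -> 0, confirming weak convergence of (x_n) to 0.

4


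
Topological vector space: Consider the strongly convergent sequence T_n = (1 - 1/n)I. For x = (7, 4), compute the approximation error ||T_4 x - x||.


T_4 x - x = (1 - 1/4)x - x = -x/4
||x|| = sqrt(65) = 8.0623
||T_4 x - x|| = ||x||/4 = 8.0623/4 = 2.0156

2.0156


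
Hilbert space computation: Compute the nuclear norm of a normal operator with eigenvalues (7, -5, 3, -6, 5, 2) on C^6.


For a normal operator, singular values equal |eigenvalues|.
Trace norm = sum |lambda_i| = 7 + 5 + 3 + 6 + 5 + 2
= 28

28


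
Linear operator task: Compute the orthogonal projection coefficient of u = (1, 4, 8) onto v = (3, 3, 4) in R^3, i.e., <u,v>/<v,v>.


Computing <u,v> = 1*3 + 4*3 + 8*4 = 47
Computing <v,v> = 3^2 + 3^2 + 4^2 = 34
Projection coefficient = 47/34 = 1.3824

1.3824


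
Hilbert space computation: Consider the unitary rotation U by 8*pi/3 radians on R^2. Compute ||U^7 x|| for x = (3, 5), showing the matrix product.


U is a rotation by theta = 8*pi/3
U^7 = rotation by 7*theta = 56*pi/3 = 2*pi/3 (mod 2*pi)
cos(2*pi/3) = -0.5000, sin(2*pi/3) = 0.8660
U^7 x = (-0.5000 * 3 - 0.8660 * 5, 0.8660 * 3 + -0.5000 * 5)
= (-5.8301, 0.0981)
||U^7 x|| = sqrt((-5.8301)^2 + 0.0981^2) = sqrt(34.0000) = 5.8310

5.8310


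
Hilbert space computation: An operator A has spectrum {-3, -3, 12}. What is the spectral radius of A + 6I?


Spectrum of A + 6I = {3, 3, 18}
Spectral radius = max |lambda| over the shifted spectrum
= max(3, 3, 18) = 18

18


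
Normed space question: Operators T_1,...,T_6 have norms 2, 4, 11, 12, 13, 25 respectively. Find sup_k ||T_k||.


By the Uniform Boundedness Principle, the supremum of norms is finite.
sup_k ||T_k|| = max(2, 4, 11, 12, 13, 25) = 25

25


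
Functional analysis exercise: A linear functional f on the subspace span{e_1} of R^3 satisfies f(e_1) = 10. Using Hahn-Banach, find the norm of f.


The norm of f is given by ||f|| = sup_{||x||=1} |f(x)|.
On span{e_1}, ||e_1|| = 1, so ||f|| = |f(e_1)| / ||e_1||
= |10| / 1 = 10.0000

10.0000


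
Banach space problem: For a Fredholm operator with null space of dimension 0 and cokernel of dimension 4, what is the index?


The Fredholm index is defined as ind(T) = dim(ker T) - dim(coker T)
= 0 - 4
= -4

-4


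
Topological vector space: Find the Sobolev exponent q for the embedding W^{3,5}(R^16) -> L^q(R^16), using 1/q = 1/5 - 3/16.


Using the Sobolev embedding formula: 1/q = 1/p - k/n
1/q = 1/5 - 3/16 = 1/80
q = 1/(1/80) = 80

80.0000


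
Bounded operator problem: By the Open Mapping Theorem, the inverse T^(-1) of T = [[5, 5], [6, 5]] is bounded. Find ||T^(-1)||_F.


det(T) = 5*5 - 5*6 = -5
T^(-1) = (1/-5) * [[5, -5], [-6, 5]] = [[-1.0000, 1.0000], [1.2000, -1.0000]]
||T^(-1)||_F^2 = (-1.0000)^2 + 1.0000^2 + 1.2000^2 + (-1.0000)^2 = 4.4400
||T^(-1)||_F = sqrt(4.4400) = 2.1071

2.1071


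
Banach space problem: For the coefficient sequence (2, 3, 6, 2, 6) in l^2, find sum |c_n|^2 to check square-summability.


sum |c_n|^2 = 2^2 + 3^2 + 6^2 + 2^2 + 6^2
= 4 + 9 + 36 + 4 + 36
= 89

89


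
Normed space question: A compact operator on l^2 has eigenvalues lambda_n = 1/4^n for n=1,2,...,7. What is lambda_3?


The eigenvalue formula gives lambda_3 = 1/4^3
= 1/64
= 0.0156

0.0156


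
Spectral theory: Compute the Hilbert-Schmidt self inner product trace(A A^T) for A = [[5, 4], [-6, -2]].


trace(A * A^T) = sum of squares of all entries
= 5^2 + 4^2 + (-6)^2 + (-2)^2
= 25 + 16 + 36 + 4
= 81

81


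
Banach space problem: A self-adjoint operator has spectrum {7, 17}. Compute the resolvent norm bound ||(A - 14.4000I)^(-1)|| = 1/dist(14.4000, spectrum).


dist(14.4000, {7, 17}) = min(|14.4000 - 7|, |14.4000 - 17|)
= min(7.4000, 2.6000) = 2.6000
Resolvent bound = 1/2.6000 = 0.3846

0.3846


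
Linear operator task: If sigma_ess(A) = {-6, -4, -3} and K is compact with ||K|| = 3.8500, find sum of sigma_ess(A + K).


By Weyl's theorem, the essential spectrum is invariant under compact perturbations.
sigma_ess(A + K) = sigma_ess(A) = {-6, -4, -3}
Sum = -6 + -4 + -3 = -13

-13


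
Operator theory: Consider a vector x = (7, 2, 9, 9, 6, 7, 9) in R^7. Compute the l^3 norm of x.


The l^3 norm = (sum |x_i|^3)^(1/3)
Sum of 3th powers = 343 + 8 + 729 + 729 + 216 + 343 + 729 = 3097
||x||_3 = (3097)^(1/3) = 14.5763

14.5763


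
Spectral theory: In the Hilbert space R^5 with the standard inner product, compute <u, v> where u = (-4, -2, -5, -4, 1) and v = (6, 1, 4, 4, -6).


Computing the standard inner product <u, v> = sum u_i * v_i
= -4*6 + -2*1 + -5*4 + -4*4 + 1*-6
= -24 + -2 + -20 + -16 + -6
= -68

-68


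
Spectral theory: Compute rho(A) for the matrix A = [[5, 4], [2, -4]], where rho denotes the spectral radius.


For a 2x2 matrix, eigenvalues satisfy lambda^2 - (trace)*lambda + det = 0
trace = 5 + -4 = 1
det = 5*-4 - 4*2 = -28
discriminant = 1^2 - 4*(-28) = 113
spectral radius = max |eigenvalue| = 5.8151

5.8151


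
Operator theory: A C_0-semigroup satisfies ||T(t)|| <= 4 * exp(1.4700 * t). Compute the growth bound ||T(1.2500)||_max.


||T(1.2500)|| <= 4 * exp(1.4700 * 1.2500)
= 4 * exp(1.8375)
= 4 * 6.2808
= 25.1233

25.1233


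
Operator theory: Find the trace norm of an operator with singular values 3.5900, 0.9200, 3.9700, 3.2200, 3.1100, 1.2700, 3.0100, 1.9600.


The nuclear norm is the sum of all singular values.
||T||_1 = 3.5900 + 0.9200 + 3.9700 + 3.2200 + 3.1100 + 1.2700 + 3.0100 + 1.9600
= 21.0500

21.0500


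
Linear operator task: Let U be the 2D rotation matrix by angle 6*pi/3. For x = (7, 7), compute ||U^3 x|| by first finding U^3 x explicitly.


U is a rotation by theta = 6*pi/3
U^3 = rotation by 3*theta = 18*pi/3 = 0*pi/3 (mod 2*pi)
cos(0*pi/3) = 1.0000, sin(0*pi/3) = 0.0000
U^3 x = (1.0000 * 7 - 0.0000 * 7, 0.0000 * 7 + 1.0000 * 7)
= (7.0000, 7.0000)
||U^3 x|| = sqrt(7.0000^2 + 7.0000^2) = sqrt(98.0000) = 9.8995

9.8995


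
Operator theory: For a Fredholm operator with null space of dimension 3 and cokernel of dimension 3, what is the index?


The Fredholm index is defined as ind(T) = dim(ker T) - dim(coker T)
= 3 - 3
= 0

0


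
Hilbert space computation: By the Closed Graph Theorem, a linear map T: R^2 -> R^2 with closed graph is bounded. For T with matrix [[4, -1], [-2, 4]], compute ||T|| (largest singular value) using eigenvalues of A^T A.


A^T A = [[20, -12], [-12, 17]]
trace(A^T A) = 37, det(A^T A) = 196
discriminant = 37^2 - 4*196 = 585
Largest eigenvalue of A^T A = (trace + sqrt(disc))/2 = 30.5934
||T|| = sqrt(30.5934) = 5.5311

5.5311


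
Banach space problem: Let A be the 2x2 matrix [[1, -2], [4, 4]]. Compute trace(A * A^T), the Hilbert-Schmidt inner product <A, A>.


trace(A * A^T) = sum of squares of all entries
= 1^2 + (-2)^2 + 4^2 + 4^2
= 1 + 4 + 16 + 16
= 37

37


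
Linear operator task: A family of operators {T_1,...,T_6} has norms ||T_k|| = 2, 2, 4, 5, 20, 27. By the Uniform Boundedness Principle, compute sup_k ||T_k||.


By the Uniform Boundedness Principle, the supremum of norms is finite.
sup_k ||T_k|| = max(2, 2, 4, 5, 20, 27) = 27

27


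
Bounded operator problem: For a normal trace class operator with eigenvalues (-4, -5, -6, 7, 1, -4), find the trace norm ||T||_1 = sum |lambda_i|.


For a normal operator, singular values equal |eigenvalues|.
Trace norm = sum |lambda_i| = 4 + 5 + 6 + 7 + 1 + 4
= 27

27


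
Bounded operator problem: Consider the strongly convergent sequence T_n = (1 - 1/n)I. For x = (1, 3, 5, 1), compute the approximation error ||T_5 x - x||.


T_5 x - x = (1 - 1/5)x - x = -x/5
||x|| = sqrt(36) = 6.0000
||T_5 x - x|| = ||x||/5 = 6.0000/5 = 1.2000

1.2000


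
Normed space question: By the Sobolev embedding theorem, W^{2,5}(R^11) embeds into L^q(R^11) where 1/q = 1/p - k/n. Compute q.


Using the Sobolev embedding formula: 1/q = 1/p - k/n
1/q = 1/5 - 2/11 = 1/55
q = 1/(1/55) = 55

55.0000


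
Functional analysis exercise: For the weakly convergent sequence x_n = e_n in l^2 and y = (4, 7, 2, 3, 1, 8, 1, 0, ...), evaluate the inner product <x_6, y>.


x_6 = e_6 is the standard basis vector with 1 in position 6.
<x_6, y> = y_6 = 8
As n -> infinity, <x_n, y> -> 0, confirming weak convergence of (x_n) to 0.

8


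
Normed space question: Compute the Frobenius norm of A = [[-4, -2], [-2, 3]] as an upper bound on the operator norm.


||A||_F^2 = sum a_ij^2
= (-4)^2 + (-2)^2 + (-2)^2 + 3^2
= 16 + 4 + 4 + 9 = 33
||A||_F = sqrt(33) = 5.7446

5.7446


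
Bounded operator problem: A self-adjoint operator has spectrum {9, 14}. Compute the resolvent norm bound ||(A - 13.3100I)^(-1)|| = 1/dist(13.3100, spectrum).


dist(13.3100, {9, 14}) = min(|13.3100 - 9|, |13.3100 - 14|)
= min(4.3100, 0.6900) = 0.6900
Resolvent bound = 1/0.6900 = 1.4493

1.4493


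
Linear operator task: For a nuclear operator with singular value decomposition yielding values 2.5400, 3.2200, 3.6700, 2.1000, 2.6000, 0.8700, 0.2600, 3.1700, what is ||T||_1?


The nuclear norm is the sum of all singular values.
||T||_1 = 2.5400 + 3.2200 + 3.6700 + 2.1000 + 2.6000 + 0.8700 + 0.2600 + 3.1700
= 18.4300

18.4300


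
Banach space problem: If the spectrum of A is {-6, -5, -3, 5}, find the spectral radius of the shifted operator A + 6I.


Spectrum of A + 6I = {0, 1, 3, 11}
Spectral radius = max |lambda| over the shifted spectrum
= max(0, 1, 3, 11) = 11

11


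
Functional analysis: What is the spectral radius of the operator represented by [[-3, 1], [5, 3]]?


For a 2x2 matrix, eigenvalues satisfy lambda^2 - (trace)*lambda + det = 0
trace = -3 + 3 = 0
det = -3*3 - 1*5 = -14
discriminant = 0^2 - 4*(-14) = 56
spectral radius = max |eigenvalue| = 3.7417

3.7417


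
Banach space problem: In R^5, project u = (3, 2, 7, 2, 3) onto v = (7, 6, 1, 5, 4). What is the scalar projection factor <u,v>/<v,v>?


Computing <u,v> = 3*7 + 2*6 + 7*1 + 2*5 + 3*4 = 62
Computing <v,v> = 7^2 + 6^2 + 1^2 + 5^2 + 4^2 = 127
Projection coefficient = 62/127 = 0.4882

0.4882


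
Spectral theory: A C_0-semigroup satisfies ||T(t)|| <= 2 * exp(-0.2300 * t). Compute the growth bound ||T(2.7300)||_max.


||T(2.7300)|| <= 2 * exp(-0.2300 * 2.7300)
= 2 * exp(-0.6279)
= 2 * 0.5337
= 1.0674

1.0674


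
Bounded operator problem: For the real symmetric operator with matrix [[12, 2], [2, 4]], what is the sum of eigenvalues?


For a self-adjoint (symmetric) matrix, the eigenvalues are real.
The sum of eigenvalues equals the trace of the matrix.
trace = 12 + 4 = 16

16


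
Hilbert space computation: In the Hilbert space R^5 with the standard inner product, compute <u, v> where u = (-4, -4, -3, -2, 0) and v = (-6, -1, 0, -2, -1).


Computing the standard inner product <u, v> = sum u_i * v_i
= -4*-6 + -4*-1 + -3*0 + -2*-2 + 0*-1
= 24 + 4 + 0 + 4 + 0
= 32

32


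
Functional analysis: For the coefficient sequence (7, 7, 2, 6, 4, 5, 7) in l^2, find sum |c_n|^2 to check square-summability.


sum |c_n|^2 = 7^2 + 7^2 + 2^2 + 6^2 + 4^2 + 5^2 + 7^2
= 49 + 49 + 4 + 36 + 16 + 25 + 49
= 228

228


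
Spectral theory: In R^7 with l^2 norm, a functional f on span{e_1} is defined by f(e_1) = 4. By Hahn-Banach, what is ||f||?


The norm of f is given by ||f|| = sup_{||x||=1} |f(x)|.
On span{e_1}, ||e_1|| = 1, so ||f|| = |f(e_1)| / ||e_1||
= |4| / 1 = 4.0000

4.0000


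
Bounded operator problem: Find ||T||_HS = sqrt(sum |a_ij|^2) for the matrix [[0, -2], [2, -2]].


The Hilbert-Schmidt norm is sqrt(sum of squares of all entries).
Sum of squares = 0^2 + (-2)^2 + 2^2 + (-2)^2
= 0 + 4 + 4 + 4 = 12
||T||_HS = sqrt(12) = 3.4641

3.4641


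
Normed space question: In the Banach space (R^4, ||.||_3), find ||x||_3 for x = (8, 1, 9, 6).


The l^3 norm = (sum |x_i|^3)^(1/3)
Sum of 3th powers = 512 + 1 + 729 + 216 = 1458
||x||_3 = (1458)^(1/3) = 11.3393

11.3393


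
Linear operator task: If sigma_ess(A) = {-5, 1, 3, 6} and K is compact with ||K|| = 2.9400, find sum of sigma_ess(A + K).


By Weyl's theorem, the essential spectrum is invariant under compact perturbations.
sigma_ess(A + K) = sigma_ess(A) = {-5, 1, 3, 6}
Sum = -5 + 1 + 3 + 6 = 5

5


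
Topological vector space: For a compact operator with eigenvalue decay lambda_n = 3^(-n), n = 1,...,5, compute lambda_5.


The eigenvalue formula gives lambda_5 = 1/3^5
= 1/243
= 0.0041

0.0041


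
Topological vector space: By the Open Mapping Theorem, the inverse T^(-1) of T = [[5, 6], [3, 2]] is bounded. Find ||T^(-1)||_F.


det(T) = 5*2 - 6*3 = -8
T^(-1) = (1/-8) * [[2, -6], [-3, 5]] = [[-0.2500, 0.7500], [0.3750, -0.6250]]
||T^(-1)||_F^2 = (-0.2500)^2 + 0.7500^2 + 0.3750^2 + (-0.6250)^2 = 1.1562
||T^(-1)||_F = sqrt(1.1562) = 1.0753

1.0753


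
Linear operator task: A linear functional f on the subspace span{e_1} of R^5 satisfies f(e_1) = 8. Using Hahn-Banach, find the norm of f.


The norm of f is given by ||f|| = sup_{||x||=1} |f(x)|.
On span{e_1}, ||e_1|| = 1, so ||f|| = |f(e_1)| / ||e_1||
= |8| / 1 = 8.0000

8.0000


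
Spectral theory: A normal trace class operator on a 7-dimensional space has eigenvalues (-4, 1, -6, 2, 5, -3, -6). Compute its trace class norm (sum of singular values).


For a normal operator, singular values equal |eigenvalues|.
Trace norm = sum |lambda_i| = 4 + 1 + 6 + 2 + 5 + 3 + 6
= 27

27


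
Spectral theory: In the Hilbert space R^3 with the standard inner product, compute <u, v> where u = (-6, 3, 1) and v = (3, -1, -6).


Computing the standard inner product <u, v> = sum u_i * v_i
= -6*3 + 3*-1 + 1*-6
= -18 + -3 + -6
= -27

-27


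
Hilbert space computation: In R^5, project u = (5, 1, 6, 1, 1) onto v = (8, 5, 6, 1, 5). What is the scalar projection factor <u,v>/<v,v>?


Computing <u,v> = 5*8 + 1*5 + 6*6 + 1*1 + 1*5 = 87
Computing <v,v> = 8^2 + 5^2 + 6^2 + 1^2 + 5^2 = 151
Projection coefficient = 87/151 = 0.5762

0.5762


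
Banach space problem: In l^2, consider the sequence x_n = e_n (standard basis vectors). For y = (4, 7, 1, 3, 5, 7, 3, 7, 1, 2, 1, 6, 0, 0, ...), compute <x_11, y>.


x_11 = e_11 is the standard basis vector with 1 in position 11.
<x_11, y> = y_11 = 1
As n -> infinity, <x_n, y> -> 0, confirming weak convergence of (x_n) to 0.

1


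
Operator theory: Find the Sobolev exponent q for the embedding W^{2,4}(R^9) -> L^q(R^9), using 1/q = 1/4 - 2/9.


Using the Sobolev embedding formula: 1/q = 1/p - k/n
1/q = 1/4 - 2/9 = 1/36
q = 1/(1/36) = 36

36.0000


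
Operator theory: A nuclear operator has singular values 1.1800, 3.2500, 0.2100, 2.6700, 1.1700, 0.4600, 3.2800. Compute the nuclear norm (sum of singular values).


The nuclear norm is the sum of all singular values.
||T||_1 = 1.1800 + 3.2500 + 0.2100 + 2.6700 + 1.1700 + 0.4600 + 3.2800
= 12.2200

12.2200


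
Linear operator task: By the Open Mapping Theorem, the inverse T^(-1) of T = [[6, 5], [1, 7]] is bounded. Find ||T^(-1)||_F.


det(T) = 6*7 - 5*1 = 37
T^(-1) = (1/37) * [[7, -5], [-1, 6]] = [[0.1892, -0.1351], [-0.0270, 0.1622]]
||T^(-1)||_F^2 = 0.1892^2 + (-0.1351)^2 + (-0.0270)^2 + 0.1622^2 = 0.0811
||T^(-1)||_F = sqrt(0.0811) = 0.2847

0.2847


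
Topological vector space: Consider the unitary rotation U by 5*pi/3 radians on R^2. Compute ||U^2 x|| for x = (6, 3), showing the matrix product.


U is a rotation by theta = 5*pi/3
U^2 = rotation by 2*theta = 10*pi/3 = 4*pi/3 (mod 2*pi)
cos(4*pi/3) = -0.5000, sin(4*pi/3) = -0.8660
U^2 x = (-0.5000 * 6 - -0.8660 * 3, -0.8660 * 6 + -0.5000 * 3)
= (-0.4019, -6.6962)
||U^2 x|| = sqrt((-0.4019)^2 + (-6.6962)^2) = sqrt(45.0000) = 6.7082

6.7082


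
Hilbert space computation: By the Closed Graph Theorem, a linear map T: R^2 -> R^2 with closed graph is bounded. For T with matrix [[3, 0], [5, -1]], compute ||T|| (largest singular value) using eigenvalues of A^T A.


A^T A = [[34, -5], [-5, 1]]
trace(A^T A) = 35, det(A^T A) = 9
discriminant = 35^2 - 4*9 = 1189
Largest eigenvalue of A^T A = (trace + sqrt(disc))/2 = 34.7409
||T|| = sqrt(34.7409) = 5.8941

5.8941


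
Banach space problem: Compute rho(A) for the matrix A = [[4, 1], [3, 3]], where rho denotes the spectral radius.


For a 2x2 matrix, eigenvalues satisfy lambda^2 - (trace)*lambda + det = 0
trace = 4 + 3 = 7
det = 4*3 - 1*3 = 9
discriminant = 7^2 - 4*(9) = 13
spectral radius = max |eigenvalue| = 5.3028

5.3028


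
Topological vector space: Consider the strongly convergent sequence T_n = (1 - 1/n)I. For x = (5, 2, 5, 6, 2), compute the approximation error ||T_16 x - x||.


T_16 x - x = (1 - 1/16)x - x = -x/16
||x|| = sqrt(94) = 9.6954
||T_16 x - x|| = ||x||/16 = 9.6954/16 = 0.6060

0.6060


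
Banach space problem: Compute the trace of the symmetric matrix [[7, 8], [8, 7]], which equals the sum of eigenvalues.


For a self-adjoint (symmetric) matrix, the eigenvalues are real.
The sum of eigenvalues equals the trace of the matrix.
trace = 7 + 7 = 14

14


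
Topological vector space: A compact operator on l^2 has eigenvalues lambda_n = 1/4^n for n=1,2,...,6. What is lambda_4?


The eigenvalue formula gives lambda_4 = 1/4^4
= 1/256
= 0.0039

0.0039


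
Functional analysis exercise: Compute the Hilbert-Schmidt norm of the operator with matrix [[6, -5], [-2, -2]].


The Hilbert-Schmidt norm is sqrt(sum of squares of all entries).
Sum of squares = 6^2 + (-5)^2 + (-2)^2 + (-2)^2
= 36 + 25 + 4 + 4 = 69
||T||_HS = sqrt(69) = 8.3066

8.3066


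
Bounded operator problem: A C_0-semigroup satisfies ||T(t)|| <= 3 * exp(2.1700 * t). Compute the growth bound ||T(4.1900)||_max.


||T(4.1900)|| <= 3 * exp(2.1700 * 4.1900)
= 3 * exp(9.0923)
= 3 * 8886.6017
= 26659.8052

26659.8052


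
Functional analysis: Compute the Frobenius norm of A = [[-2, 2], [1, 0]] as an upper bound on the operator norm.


||A||_F^2 = sum a_ij^2
= (-2)^2 + 2^2 + 1^2 + 0^2
= 4 + 4 + 1 + 0 = 9
||A||_F = sqrt(9) = 3.0000

3.0000


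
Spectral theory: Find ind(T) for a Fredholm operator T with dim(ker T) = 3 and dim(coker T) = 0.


The Fredholm index is defined as ind(T) = dim(ker T) - dim(coker T)
= 3 - 0
= 3

3


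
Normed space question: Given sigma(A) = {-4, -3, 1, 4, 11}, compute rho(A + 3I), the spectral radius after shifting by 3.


Spectrum of A + 3I = {-1, 0, 4, 7, 14}
Spectral radius = max |lambda| over the shifted spectrum
= max(1, 0, 4, 7, 14) = 14

14


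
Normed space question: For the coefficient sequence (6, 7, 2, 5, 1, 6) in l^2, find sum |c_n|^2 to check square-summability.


sum |c_n|^2 = 6^2 + 7^2 + 2^2 + 5^2 + 1^2 + 6^2
= 36 + 49 + 4 + 25 + 1 + 36
= 151

151


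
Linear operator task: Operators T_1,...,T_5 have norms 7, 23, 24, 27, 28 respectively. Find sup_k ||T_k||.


By the Uniform Boundedness Principle, the supremum of norms is finite.
sup_k ||T_k|| = max(7, 23, 24, 27, 28) = 28

28
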